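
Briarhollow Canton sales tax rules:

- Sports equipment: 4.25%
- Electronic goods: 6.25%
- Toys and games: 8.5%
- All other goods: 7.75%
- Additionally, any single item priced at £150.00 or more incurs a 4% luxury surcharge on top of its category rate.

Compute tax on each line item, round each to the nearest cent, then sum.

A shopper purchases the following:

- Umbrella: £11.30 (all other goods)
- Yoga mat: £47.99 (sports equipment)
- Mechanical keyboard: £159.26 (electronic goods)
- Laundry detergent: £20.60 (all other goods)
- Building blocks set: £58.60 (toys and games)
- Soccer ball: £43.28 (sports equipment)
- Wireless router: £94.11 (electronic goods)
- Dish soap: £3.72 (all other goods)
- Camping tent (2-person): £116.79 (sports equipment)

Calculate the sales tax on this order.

£38.79

Umbrella £11.30: all other goods → 7.75% → £0.88
Yoga mat £47.99: sports equipment → 4.25% → £2.04
Mechanical keyboard £159.26: electronic goods → 6.25% + 4% surcharge = 10.25% → £16.32
Laundry detergent £20.60: all other goods → 7.75% → £1.60
Building blocks set £58.60: toys and games → 8.5% → £4.98
Soccer ball £43.28: sports equipment → 4.25% → £1.84
Wireless router £94.11: electronic goods → 6.25% → £5.88
Dish soap £3.72: all other goods → 7.75% → £0.29
Camping tent (2-person) £116.79: sports equipment → 4.25% → £4.96
Total tax = £0.88 + £2.04 + £16.32 + £1.60 + £4.98 + £1.84 + £5.88 + £0.29 + £4.96 = £38.79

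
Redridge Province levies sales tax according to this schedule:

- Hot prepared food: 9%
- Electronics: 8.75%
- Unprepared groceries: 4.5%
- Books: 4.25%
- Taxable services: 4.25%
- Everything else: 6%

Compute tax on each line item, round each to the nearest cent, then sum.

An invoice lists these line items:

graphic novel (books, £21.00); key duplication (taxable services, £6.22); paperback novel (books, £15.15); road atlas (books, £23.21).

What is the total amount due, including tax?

Graphic novel £21.00: books → 4.25% → £0.89
Key duplication £6.22: taxable services → 4.25% → £0.26
Paperback novel £15.15: books → 4.25% → £0.64
Road atlas £23.21: books → 4.25% → £0.99
Subtotal = £65.58; tax = £2.78; total due = £68.36

£68.36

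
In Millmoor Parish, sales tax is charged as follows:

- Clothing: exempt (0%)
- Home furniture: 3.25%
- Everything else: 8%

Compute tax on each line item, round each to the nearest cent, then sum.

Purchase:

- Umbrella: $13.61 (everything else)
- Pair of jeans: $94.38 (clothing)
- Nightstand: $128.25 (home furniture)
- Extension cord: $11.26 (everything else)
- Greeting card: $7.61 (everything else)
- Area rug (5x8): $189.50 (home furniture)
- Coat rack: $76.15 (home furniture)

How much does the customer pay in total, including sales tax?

$536.16

Umbrella $13.61: everything else → 8% → $1.09
Pair of jeans $94.38: clothing → 0% → $0.00
Nightstand $128.25: home furniture → 3.25% → $4.17
Extension cord $11.26: everything else → 8% → $0.90
Greeting card $7.61: everything else → 8% → $0.61
Area rug (5x8) $189.50: home furniture → 3.25% → $6.16
Coat rack $76.15: home furniture → 3.25% → $2.47
Subtotal = $520.76; tax = $15.40; total due = $536.16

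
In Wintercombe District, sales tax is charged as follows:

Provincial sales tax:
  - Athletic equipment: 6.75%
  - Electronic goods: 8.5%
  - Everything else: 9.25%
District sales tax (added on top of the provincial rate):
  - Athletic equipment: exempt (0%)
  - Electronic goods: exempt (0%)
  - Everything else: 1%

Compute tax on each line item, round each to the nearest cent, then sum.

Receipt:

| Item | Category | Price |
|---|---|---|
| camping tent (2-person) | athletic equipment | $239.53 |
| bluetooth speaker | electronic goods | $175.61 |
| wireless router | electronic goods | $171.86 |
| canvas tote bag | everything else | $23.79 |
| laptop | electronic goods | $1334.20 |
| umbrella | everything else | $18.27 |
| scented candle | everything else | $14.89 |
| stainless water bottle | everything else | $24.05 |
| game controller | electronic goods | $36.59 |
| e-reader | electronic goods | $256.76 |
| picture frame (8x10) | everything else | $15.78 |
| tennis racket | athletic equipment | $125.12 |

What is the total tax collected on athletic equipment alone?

Camping tent (2-person) $239.53: athletic equipment → 6.75% + 0% district = 6.75% → $16.17
Tennis racket $125.12: athletic equipment → 6.75% + 0% district = 6.75% → $8.45
Tax on athletic equipment = $16.17 + $8.45 = $24.62

$24.62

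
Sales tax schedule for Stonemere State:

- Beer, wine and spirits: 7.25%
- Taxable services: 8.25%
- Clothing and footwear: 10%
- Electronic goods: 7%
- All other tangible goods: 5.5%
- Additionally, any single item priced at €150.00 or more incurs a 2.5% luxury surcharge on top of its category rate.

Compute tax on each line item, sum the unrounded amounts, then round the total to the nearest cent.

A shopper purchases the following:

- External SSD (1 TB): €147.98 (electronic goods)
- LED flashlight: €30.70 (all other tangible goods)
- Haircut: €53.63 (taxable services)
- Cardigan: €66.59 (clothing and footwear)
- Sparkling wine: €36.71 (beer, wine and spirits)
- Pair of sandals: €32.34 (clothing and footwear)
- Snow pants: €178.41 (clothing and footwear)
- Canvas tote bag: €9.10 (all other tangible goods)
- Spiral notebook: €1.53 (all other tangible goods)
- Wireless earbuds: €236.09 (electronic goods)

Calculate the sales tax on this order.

€74.34

External SSD (1 TB) €147.98: electronic goods → 7% → €10.3586
LED flashlight €30.70: all other tangible goods → 5.5% → €1.6885
Haircut €53.63: taxable services → 8.25% → €4.424475
Cardigan €66.59: clothing and footwear → 10% → €6.659
Sparkling wine €36.71: beer, wine and spirits → 7.25% → €2.661475
Pair of sandals €32.34: clothing and footwear → 10% → €3.234
Snow pants €178.41: clothing and footwear → 10% + 2.5% surcharge = 12.5% → €22.30125
Canvas tote bag €9.10: all other tangible goods → 5.5% → €0.5005
Spiral notebook €1.53: all other tangible goods → 5.5% → €0.08415
Wireless earbuds €236.09: electronic goods → 7% + 2.5% surcharge = 9.5% → €22.42855
Unrounded tax sum = €74.3405 → €74.34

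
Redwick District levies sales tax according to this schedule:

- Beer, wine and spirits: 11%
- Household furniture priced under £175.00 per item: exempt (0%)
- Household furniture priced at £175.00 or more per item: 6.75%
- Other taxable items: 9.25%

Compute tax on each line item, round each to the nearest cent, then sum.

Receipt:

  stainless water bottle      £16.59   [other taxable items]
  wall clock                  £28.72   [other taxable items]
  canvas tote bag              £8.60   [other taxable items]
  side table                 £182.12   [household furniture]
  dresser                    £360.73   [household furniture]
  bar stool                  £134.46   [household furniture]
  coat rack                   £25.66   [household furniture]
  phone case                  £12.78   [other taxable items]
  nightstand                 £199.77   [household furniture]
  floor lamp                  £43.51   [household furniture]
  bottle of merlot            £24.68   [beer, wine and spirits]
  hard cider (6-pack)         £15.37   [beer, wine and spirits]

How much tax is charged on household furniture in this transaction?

£50.12

Side table £182.12: household furniture, £175.00 or more → 6.75% → £12.29
Dresser £360.73: household furniture, £175.00 or more → 6.75% → £24.35
Bar stool £134.46: household furniture, under £175.00 → 0% → £0.00
Coat rack £25.66: household furniture, under £175.00 → 0% → £0.00
Nightstand £199.77: household furniture, £175.00 or more → 6.75% → £13.48
Floor lamp £43.51: household furniture, under £175.00 → 0% → £0.00
Tax on household furniture = £12.29 + £24.35 + £0.00 + £0.00 + £13.48 + £0.00 = £50.12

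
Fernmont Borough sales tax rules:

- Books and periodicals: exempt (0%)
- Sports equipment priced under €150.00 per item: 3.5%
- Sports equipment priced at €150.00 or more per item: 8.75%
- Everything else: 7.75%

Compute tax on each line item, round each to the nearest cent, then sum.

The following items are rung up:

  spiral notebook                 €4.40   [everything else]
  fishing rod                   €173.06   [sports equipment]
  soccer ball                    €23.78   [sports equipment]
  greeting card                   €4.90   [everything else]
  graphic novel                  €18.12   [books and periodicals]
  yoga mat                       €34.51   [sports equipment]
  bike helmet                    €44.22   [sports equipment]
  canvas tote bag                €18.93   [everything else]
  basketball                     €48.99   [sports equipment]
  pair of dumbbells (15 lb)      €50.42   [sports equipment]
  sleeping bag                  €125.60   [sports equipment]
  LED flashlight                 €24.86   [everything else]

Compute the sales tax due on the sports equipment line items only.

€26.60

Fishing rod €173.06: sports equipment, €150.00 or more → 8.75% → €15.14
Soccer ball €23.78: sports equipment, under €150.00 → 3.5% → €0.83
Yoga mat €34.51: sports equipment, under €150.00 → 3.5% → €1.21
Bike helmet €44.22: sports equipment, under €150.00 → 3.5% → €1.55
Basketball €48.99: sports equipment, under €150.00 → 3.5% → €1.71
Pair of dumbbells (15 lb) €50.42: sports equipment, under €150.00 → 3.5% → €1.76
Sleeping bag €125.60: sports equipment, under €150.00 → 3.5% → €4.40
Tax on sports equipment = €15.14 + €0.83 + €1.21 + €1.55 + €1.71 + €1.76 + €4.40 = €26.60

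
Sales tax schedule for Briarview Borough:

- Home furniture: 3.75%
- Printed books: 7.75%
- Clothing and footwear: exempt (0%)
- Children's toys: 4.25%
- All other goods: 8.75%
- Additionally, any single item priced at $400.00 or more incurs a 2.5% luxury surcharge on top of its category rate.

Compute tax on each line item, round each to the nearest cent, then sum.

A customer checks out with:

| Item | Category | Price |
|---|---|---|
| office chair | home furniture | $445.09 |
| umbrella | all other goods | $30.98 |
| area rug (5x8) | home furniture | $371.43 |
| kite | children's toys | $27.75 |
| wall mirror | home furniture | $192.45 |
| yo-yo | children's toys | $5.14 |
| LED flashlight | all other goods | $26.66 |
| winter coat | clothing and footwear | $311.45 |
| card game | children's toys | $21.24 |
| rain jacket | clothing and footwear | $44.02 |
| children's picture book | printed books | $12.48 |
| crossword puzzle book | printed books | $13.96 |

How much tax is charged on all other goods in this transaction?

$5.04

Umbrella $30.98: all other goods → 8.75% → $2.71
LED flashlight $26.66: all other goods → 8.75% → $2.33
Tax on all other goods = $2.71 + $2.33 = $5.04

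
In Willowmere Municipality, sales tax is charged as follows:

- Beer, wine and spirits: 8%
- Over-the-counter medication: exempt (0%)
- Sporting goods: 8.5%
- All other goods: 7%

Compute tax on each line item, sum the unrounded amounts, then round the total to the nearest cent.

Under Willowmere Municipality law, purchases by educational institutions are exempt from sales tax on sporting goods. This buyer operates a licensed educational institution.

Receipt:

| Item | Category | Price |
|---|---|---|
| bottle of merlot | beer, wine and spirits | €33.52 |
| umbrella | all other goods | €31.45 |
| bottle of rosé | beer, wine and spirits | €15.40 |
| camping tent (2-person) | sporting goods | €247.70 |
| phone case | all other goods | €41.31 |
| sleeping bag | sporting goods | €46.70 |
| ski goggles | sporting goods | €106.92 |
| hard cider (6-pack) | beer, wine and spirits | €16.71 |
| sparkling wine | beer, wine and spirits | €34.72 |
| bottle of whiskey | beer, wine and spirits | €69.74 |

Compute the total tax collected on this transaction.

€18.70

Bottle of merlot €33.52: beer, wine and spirits → 8% → €2.6816
Umbrella €31.45: all other goods → 7% → €2.2015
Bottle of rosé €15.40: beer, wine and spirits → 8% → €1.232
Camping tent (2-person) €247.70: sporting goods, buyer-exempt → 0% → €0.00
Phone case €41.31: all other goods → 7% → €2.8917
Sleeping bag €46.70: sporting goods, buyer-exempt → 0% → €0.00
Ski goggles €106.92: sporting goods, buyer-exempt → 0% → €0.00
Hard cider (6-pack) €16.71: beer, wine and spirits → 8% → €1.3368
Sparkling wine €34.72: beer, wine and spirits → 8% → €2.7776
Bottle of whiskey €69.74: beer, wine and spirits → 8% → €5.5792
Unrounded tax sum = €18.7004 → €18.70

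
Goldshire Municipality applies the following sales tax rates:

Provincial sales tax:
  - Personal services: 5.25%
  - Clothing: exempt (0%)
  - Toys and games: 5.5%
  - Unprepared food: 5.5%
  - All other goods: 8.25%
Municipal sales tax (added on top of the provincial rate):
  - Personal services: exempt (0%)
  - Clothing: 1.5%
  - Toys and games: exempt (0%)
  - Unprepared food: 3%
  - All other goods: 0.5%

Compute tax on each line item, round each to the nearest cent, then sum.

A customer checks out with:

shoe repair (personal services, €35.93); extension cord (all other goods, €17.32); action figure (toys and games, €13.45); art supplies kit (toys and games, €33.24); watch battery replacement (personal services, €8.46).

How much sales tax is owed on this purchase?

€6.42

Shoe repair €35.93: personal services → 5.25% + 0% municipal = 5.25% → €1.89
Extension cord €17.32: all other goods → 8.25% + 0.5% municipal = 8.75% → €1.52
Action figure €13.45: toys and games → 5.5% + 0% municipal = 5.5% → €0.74
Art supplies kit €33.24: toys and games → 5.5% + 0% municipal = 5.5% → €1.83
Watch battery replacement €8.46: personal services → 5.25% + 0% municipal = 5.25% → €0.44
Total tax = €1.89 + €1.52 + €0.74 + €1.83 + €0.44 = €6.42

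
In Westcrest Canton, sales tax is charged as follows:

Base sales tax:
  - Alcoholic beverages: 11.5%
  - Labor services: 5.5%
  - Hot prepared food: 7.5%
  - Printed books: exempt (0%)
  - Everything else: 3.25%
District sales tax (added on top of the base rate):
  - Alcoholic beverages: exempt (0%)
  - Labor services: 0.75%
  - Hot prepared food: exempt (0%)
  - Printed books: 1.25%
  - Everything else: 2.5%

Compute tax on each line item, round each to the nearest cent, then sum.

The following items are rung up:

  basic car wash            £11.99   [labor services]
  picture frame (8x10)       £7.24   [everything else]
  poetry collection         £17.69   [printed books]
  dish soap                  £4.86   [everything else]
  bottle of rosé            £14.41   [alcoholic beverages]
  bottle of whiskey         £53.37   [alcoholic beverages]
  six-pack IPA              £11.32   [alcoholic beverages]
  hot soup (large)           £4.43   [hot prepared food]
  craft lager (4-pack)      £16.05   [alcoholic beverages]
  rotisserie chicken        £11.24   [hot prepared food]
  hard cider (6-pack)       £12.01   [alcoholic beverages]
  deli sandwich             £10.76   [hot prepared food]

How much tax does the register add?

£15.98

Basic car wash £11.99: labor services → 5.5% + 0.75% district = 6.25% → £0.75
Picture frame (8x10) £7.24: everything else → 3.25% + 2.5% district = 5.75% → £0.42
Poetry collection £17.69: printed books → 0% + 1.25% district = 1.25% → £0.22
Dish soap £4.86: everything else → 3.25% + 2.5% district = 5.75% → £0.28
Bottle of rosé £14.41: alcoholic beverages → 11.5% + 0% district = 11.5% → £1.66
Bottle of whiskey £53.37: alcoholic beverages → 11.5% + 0% district = 11.5% → £6.14
Six-pack IPA £11.32: alcoholic beverages → 11.5% + 0% district = 11.5% → £1.30
Hot soup (large) £4.43: hot prepared food → 7.5% + 0% district = 7.5% → £0.33
Craft lager (4-pack) £16.05: alcoholic beverages → 11.5% + 0% district = 11.5% → £1.85
Rotisserie chicken £11.24: hot prepared food → 7.5% + 0% district = 7.5% → £0.84
Hard cider (6-pack) £12.01: alcoholic beverages → 11.5% + 0% district = 11.5% → £1.38
Deli sandwich £10.76: hot prepared food → 7.5% + 0% district = 7.5% → £0.81
Total tax = £0.75 + £0.42 + £0.22 + £0.28 + £1.66 + £6.14 + £1.30 + £0.33 + £1.85 + £0.84 + £1.38 + £0.81 = £15.98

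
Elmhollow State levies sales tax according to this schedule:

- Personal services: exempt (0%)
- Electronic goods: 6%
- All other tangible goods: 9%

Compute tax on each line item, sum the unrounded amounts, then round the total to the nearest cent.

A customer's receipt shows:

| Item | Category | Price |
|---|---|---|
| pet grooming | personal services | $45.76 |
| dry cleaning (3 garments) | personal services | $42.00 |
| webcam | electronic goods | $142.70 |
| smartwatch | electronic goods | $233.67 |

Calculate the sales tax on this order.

$22.58

Pet grooming $45.76: personal services → 0% → $0.00
Dry cleaning (3 garments) $42.00: personal services → 0% → $0.00
Webcam $142.70: electronic goods → 6% → $8.562
Smartwatch $233.67: electronic goods → 6% → $14.0202
Unrounded tax sum = $22.5822 → $22.58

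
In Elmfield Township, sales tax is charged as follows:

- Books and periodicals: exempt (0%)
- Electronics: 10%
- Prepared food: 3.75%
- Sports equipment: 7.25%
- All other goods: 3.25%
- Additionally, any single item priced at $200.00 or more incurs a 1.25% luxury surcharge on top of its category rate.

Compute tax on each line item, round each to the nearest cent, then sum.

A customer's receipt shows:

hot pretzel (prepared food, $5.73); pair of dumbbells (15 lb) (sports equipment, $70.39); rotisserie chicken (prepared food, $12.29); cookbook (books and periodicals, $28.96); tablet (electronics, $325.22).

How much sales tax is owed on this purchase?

Hot pretzel $5.73: prepared food → 3.75% → $0.21
Pair of dumbbells (15 lb) $70.39: sports equipment → 7.25% → $5.10
Rotisserie chicken $12.29: prepared food → 3.75% → $0.46
Cookbook $28.96: books and periodicals → 0% → $0.00
Tablet $325.22: electronics → 10% + 1.25% surcharge = 11.25% → $36.59
Total tax = $0.21 + $5.10 + $0.46 + $36.59 = $42.36

$42.36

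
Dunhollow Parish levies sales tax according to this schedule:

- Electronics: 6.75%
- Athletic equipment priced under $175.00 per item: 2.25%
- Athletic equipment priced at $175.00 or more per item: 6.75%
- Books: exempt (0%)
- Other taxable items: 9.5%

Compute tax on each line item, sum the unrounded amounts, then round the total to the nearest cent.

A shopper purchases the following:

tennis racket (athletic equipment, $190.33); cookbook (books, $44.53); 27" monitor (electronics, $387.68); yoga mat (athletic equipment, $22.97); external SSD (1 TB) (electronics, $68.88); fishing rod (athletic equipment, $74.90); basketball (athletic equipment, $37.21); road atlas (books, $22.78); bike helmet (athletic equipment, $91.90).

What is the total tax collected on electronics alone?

27" monitor $387.68: electronics → 6.75% → $26.1684
External SSD (1 TB) $68.88: electronics → 6.75% → $4.6494
Tax on electronics: unrounded sum = $30.8178 → $30.82

$30.82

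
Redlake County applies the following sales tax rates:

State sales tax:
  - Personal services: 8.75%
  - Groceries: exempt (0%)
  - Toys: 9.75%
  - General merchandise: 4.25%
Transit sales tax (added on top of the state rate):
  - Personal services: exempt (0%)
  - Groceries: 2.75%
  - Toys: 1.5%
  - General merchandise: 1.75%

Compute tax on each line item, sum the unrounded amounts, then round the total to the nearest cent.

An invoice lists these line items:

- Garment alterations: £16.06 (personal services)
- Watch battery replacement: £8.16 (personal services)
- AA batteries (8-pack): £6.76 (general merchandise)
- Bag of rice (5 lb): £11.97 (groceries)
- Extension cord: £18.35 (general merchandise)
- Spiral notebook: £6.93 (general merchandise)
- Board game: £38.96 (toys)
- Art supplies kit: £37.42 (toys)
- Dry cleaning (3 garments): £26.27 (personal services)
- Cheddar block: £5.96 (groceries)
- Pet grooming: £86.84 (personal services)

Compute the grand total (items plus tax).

£286.70

Garment alterations £16.06: personal services → 8.75% + 0% transit = 8.75% → £1.40525
Watch battery replacement £8.16: personal services → 8.75% + 0% transit = 8.75% → £0.714
AA batteries (8-pack) £6.76: general merchandise → 4.25% + 1.75% transit = 6% → £0.4056
Bag of rice (5 lb) £11.97: groceries → 0% + 2.75% transit = 2.75% → £0.329175
Extension cord £18.35: general merchandise → 4.25% + 1.75% transit = 6% → £1.101
Spiral notebook £6.93: general merchandise → 4.25% + 1.75% transit = 6% → £0.4158
Board game £38.96: toys → 9.75% + 1.5% transit = 11.25% → £4.383
Art supplies kit £37.42: toys → 9.75% + 1.5% transit = 11.25% → £4.20975
Dry cleaning (3 garments) £26.27: personal services → 8.75% + 0% transit = 8.75% → £2.298625
Cheddar block £5.96: groceries → 0% + 2.75% transit = 2.75% → £0.1639
Pet grooming £86.84: personal services → 8.75% + 0% transit = 8.75% → £7.5985
Subtotal = £263.68; unrounded tax = £23.0246 → £23.02; total due = £286.70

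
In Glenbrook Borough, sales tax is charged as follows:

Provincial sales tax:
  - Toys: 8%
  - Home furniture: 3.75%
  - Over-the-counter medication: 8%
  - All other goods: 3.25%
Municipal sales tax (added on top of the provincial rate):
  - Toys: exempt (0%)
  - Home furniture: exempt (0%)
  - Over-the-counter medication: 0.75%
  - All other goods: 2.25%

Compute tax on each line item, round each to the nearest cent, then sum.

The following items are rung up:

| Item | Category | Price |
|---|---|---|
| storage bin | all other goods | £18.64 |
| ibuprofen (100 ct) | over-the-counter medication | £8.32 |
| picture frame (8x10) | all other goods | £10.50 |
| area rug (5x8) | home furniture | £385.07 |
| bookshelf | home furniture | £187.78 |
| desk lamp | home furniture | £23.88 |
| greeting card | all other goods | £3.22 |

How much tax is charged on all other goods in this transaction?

£1.79

Storage bin £18.64: all other goods → 3.25% + 2.25% municipal = 5.5% → £1.03
Picture frame (8x10) £10.50: all other goods → 3.25% + 2.25% municipal = 5.5% → £0.58
Greeting card £3.22: all other goods → 3.25% + 2.25% municipal = 5.5% → £0.18
Tax on all other goods = £1.03 + £0.58 + £0.18 = £1.79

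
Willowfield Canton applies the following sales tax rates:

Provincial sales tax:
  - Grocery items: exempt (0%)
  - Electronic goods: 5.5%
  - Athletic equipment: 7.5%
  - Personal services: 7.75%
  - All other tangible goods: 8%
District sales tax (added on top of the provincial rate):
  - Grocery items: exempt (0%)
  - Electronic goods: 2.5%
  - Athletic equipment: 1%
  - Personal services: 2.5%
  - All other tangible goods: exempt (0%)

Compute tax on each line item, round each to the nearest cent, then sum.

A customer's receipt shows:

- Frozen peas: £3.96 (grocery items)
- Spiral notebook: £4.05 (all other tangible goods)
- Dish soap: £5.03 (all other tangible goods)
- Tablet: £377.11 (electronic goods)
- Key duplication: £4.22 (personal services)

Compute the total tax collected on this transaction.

Frozen peas £3.96: grocery items → 0% + 0% district = 0% → £0.00
Spiral notebook £4.05: all other tangible goods → 8% + 0% district = 8% → £0.32
Dish soap £5.03: all other tangible goods → 8% + 0% district = 8% → £0.40
Tablet £377.11: electronic goods → 5.5% + 2.5% district = 8% → £30.17
Key duplication £4.22: personal services → 7.75% + 2.5% district = 10.25% → £0.43
Total tax = £0.32 + £0.40 + £30.17 + £0.43 = £31.32

£31.32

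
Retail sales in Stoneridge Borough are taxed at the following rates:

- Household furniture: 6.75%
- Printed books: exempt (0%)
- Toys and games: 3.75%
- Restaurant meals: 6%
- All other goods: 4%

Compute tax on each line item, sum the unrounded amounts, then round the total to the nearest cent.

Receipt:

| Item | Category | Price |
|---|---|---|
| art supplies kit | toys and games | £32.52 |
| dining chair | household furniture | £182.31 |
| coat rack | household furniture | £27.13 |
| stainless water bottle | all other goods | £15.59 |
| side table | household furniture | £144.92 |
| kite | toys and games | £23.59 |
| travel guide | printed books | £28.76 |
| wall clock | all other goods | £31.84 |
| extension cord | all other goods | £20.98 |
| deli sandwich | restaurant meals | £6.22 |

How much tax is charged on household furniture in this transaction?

Dining chair £182.31: household furniture → 6.75% → £12.305925
Coat rack £27.13: household furniture → 6.75% → £1.831275
Side table £144.92: household furniture → 6.75% → £9.7821
Tax on household furniture: unrounded sum = £23.9193 → £23.92

£23.92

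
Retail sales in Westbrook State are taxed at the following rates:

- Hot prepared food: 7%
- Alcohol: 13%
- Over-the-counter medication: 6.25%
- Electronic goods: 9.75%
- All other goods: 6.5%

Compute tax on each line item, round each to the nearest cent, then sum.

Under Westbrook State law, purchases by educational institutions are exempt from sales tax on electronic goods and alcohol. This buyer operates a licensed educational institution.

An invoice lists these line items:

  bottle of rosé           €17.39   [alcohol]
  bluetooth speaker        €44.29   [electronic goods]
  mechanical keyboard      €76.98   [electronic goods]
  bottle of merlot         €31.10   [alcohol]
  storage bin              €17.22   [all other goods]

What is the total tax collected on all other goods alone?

Storage bin €17.22: all other goods → 6.5% → €1.12
Tax on all other goods = €1.12

€1.12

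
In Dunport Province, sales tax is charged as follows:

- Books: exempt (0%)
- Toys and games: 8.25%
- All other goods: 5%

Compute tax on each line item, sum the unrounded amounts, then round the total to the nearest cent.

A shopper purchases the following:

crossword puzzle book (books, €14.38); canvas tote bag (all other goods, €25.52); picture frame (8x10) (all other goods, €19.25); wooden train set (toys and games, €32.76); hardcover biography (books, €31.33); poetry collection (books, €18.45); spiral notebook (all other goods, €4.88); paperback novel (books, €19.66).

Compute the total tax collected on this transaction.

€5.19

Crossword puzzle book €14.38: books → 0% → €0.00
Canvas tote bag €25.52: all other goods → 5% → €1.276
Picture frame (8x10) €19.25: all other goods → 5% → €0.9625
Wooden train set €32.76: toys and games → 8.25% → €2.7027
Hardcover biography €31.33: books → 0% → €0.00
Poetry collection €18.45: books → 0% → €0.00
Spiral notebook €4.88: all other goods → 5% → €0.244
Paperback novel €19.66: books → 0% → €0.00
Unrounded tax sum = €5.1852 → €5.19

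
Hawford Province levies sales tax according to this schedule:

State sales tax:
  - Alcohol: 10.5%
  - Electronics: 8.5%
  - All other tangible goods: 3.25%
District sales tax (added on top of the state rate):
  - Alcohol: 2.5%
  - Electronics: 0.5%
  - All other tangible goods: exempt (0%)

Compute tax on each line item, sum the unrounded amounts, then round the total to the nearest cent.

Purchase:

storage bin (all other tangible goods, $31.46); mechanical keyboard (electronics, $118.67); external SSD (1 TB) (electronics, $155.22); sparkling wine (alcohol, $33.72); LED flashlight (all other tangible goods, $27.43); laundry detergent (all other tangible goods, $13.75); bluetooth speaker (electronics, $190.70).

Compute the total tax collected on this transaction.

Storage bin $31.46: all other tangible goods → 3.25% + 0% district = 3.25% → $1.02245
Mechanical keyboard $118.67: electronics → 8.5% + 0.5% district = 9% → $10.6803
External SSD (1 TB) $155.22: electronics → 8.5% + 0.5% district = 9% → $13.9698
Sparkling wine $33.72: alcohol → 10.5% + 2.5% district = 13% → $4.3836
LED flashlight $27.43: all other tangible goods → 3.25% + 0% district = 3.25% → $0.891475
Laundry detergent $13.75: all other tangible goods → 3.25% + 0% district = 3.25% → $0.446875
Bluetooth speaker $190.70: electronics → 8.5% + 0.5% district = 9% → $17.163
Unrounded tax sum = $48.5575 → $48.56

$48.56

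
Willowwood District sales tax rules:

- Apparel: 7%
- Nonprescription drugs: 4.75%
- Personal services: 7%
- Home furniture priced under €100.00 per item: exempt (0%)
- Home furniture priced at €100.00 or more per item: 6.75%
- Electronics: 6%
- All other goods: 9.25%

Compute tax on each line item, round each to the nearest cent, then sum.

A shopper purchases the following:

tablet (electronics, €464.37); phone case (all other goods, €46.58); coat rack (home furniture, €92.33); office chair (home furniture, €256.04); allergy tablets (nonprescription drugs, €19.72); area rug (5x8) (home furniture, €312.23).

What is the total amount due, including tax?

€1262.74

Tablet €464.37: electronics → 6% → €27.86
Phone case €46.58: all other goods → 9.25% → €4.31
Coat rack €92.33: home furniture, under €100.00 → 0% → €0.00
Office chair €256.04: home furniture, €100.00 or more → 6.75% → €17.28
Allergy tablets €19.72: nonprescription drugs → 4.75% → €0.94
Area rug (5x8) €312.23: home furniture, €100.00 or more → 6.75% → €21.08
Subtotal = €1191.27; tax = €71.47; total due = €1262.74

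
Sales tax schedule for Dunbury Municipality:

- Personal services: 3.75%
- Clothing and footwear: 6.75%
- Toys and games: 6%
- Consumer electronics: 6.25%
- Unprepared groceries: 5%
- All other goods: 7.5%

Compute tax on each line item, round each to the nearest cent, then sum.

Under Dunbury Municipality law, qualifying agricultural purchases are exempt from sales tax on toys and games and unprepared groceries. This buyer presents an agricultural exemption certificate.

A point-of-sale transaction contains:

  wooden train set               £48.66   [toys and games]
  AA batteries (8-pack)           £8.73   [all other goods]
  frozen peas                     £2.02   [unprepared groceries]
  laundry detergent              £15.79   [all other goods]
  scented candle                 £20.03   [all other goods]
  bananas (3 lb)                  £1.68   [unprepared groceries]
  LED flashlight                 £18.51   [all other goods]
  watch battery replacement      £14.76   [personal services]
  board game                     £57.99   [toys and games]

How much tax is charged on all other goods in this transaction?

AA batteries (8-pack) £8.73: all other goods → 7.5% → £0.65
Laundry detergent £15.79: all other goods → 7.5% → £1.18
Scented candle £20.03: all other goods → 7.5% → £1.50
LED flashlight £18.51: all other goods → 7.5% → £1.39
Tax on all other goods = £0.65 + £1.18 + £1.50 + £1.39 = £4.72

£4.72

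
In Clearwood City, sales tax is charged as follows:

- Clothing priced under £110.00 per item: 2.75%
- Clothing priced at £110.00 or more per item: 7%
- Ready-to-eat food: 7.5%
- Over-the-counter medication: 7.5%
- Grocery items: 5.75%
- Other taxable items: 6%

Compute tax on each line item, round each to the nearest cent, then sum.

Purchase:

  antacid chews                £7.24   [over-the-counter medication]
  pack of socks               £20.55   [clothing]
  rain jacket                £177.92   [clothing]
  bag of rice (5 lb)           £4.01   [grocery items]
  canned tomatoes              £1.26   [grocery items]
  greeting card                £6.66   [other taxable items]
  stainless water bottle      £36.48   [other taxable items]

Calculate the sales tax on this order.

Antacid chews £7.24: over-the-counter medication → 7.5% → £0.54
Pack of socks £20.55: clothing, under £110.00 → 2.75% → £0.57
Rain jacket £177.92: clothing, £110.00 or more → 7% → £12.45
Bag of rice (5 lb) £4.01: grocery items → 5.75% → £0.23
Canned tomatoes £1.26: grocery items → 5.75% → £0.07
Greeting card £6.66: other taxable items → 6% → £0.40
Stainless water bottle £36.48: other taxable items → 6% → £2.19
Total tax = £0.54 + £0.57 + £12.45 + £0.23 + £0.07 + £0.40 + £2.19 = £16.45

£16.45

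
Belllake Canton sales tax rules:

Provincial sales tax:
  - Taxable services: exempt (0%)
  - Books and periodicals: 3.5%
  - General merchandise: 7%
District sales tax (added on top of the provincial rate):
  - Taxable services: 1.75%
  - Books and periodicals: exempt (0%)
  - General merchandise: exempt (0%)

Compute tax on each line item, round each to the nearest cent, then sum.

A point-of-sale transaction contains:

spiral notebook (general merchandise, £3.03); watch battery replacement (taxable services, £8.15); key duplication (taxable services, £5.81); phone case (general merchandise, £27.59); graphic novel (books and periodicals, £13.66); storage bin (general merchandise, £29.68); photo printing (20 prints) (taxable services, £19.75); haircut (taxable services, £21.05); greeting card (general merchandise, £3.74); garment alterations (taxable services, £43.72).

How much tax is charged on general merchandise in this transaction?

Spiral notebook £3.03: general merchandise → 7% + 0% district = 7% → £0.21
Phone case £27.59: general merchandise → 7% + 0% district = 7% → £1.93
Storage bin £29.68: general merchandise → 7% + 0% district = 7% → £2.08
Greeting card £3.74: general merchandise → 7% + 0% district = 7% → £0.26
Tax on general merchandise = £0.21 + £1.93 + £2.08 + £0.26 = £4.48

£4.48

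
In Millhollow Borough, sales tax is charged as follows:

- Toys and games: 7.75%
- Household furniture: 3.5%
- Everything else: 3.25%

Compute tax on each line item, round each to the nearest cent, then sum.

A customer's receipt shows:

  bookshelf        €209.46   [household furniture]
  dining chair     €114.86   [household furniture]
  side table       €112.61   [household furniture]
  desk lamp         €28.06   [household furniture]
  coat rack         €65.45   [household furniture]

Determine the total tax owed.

€18.56

Bookshelf €209.46: household furniture → 3.5% → €7.33
Dining chair €114.86: household furniture → 3.5% → €4.02
Side table €112.61: household furniture → 3.5% → €3.94
Desk lamp €28.06: household furniture → 3.5% → €0.98
Coat rack €65.45: household furniture → 3.5% → €2.29
Total tax = €7.33 + €4.02 + €3.94 + €0.98 + €2.29 = €18.56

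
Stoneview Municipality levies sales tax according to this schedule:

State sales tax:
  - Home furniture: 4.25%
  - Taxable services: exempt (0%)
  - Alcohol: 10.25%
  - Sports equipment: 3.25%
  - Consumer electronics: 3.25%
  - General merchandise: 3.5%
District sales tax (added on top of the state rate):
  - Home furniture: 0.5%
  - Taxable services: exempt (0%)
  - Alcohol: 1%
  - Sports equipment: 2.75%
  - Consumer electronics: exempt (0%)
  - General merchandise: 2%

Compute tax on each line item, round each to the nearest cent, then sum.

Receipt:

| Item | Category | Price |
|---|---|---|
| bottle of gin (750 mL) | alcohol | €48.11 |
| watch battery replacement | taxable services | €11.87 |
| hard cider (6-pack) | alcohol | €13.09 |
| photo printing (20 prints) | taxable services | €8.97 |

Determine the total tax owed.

Bottle of gin (750 mL) €48.11: alcohol → 10.25% + 1% district = 11.25% → €5.41
Watch battery replacement €11.87: taxable services → 0% + 0% district = 0% → €0.00
Hard cider (6-pack) €13.09: alcohol → 10.25% + 1% district = 11.25% → €1.47
Photo printing (20 prints) €8.97: taxable services → 0% + 0% district = 0% → €0.00
Total tax = €5.41 + €1.47 = €6.88

€6.88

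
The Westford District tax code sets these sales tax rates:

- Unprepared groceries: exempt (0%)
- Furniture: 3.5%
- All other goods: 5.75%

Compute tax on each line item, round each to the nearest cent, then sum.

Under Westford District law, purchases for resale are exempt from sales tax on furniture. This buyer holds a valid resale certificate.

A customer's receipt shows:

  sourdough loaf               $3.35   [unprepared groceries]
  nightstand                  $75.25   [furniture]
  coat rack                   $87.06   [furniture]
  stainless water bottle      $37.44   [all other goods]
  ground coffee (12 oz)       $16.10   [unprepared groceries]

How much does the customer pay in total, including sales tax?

$221.35

Sourdough loaf $3.35: unprepared groceries → 0% → $0.00
Nightstand $75.25: furniture, buyer-exempt → 0% → $0.00
Coat rack $87.06: furniture, buyer-exempt → 0% → $0.00
Stainless water bottle $37.44: all other goods → 5.75% → $2.15
Ground coffee (12 oz) $16.10: unprepared groceries → 0% → $0.00
Subtotal = $219.20; tax = $2.15; total due = $221.35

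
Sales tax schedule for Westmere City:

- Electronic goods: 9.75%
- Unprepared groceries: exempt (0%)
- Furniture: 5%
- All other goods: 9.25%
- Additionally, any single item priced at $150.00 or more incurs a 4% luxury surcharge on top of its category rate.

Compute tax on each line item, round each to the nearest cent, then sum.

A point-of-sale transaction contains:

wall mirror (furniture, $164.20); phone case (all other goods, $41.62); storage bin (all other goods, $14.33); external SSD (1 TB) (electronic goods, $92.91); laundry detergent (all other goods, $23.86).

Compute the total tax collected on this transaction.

Wall mirror $164.20: furniture → 5% + 4% surcharge = 9% → $14.78
Phone case $41.62: all other goods → 9.25% → $3.85
Storage bin $14.33: all other goods → 9.25% → $1.33
External SSD (1 TB) $92.91: electronic goods → 9.75% → $9.06
Laundry detergent $23.86: all other goods → 9.25% → $2.21
Total tax = $14.78 + $3.85 + $1.33 + $9.06 + $2.21 = $31.23

$31.23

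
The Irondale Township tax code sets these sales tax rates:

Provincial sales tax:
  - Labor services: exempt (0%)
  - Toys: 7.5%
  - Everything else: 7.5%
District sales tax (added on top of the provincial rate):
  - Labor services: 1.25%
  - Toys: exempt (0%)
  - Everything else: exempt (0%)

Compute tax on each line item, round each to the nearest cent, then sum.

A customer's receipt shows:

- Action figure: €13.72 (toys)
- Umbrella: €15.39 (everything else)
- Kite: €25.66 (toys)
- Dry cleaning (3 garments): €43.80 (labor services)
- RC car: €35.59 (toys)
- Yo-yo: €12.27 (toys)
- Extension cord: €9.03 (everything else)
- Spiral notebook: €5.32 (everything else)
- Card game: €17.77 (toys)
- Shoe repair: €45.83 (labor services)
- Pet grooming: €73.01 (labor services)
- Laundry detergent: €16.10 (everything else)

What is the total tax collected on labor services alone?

Dry cleaning (3 garments) €43.80: labor services → 0% + 1.25% district = 1.25% → €0.55
Shoe repair €45.83: labor services → 0% + 1.25% district = 1.25% → €0.57
Pet grooming €73.01: labor services → 0% + 1.25% district = 1.25% → €0.91
Tax on labor services = €0.55 + €0.57 + €0.91 = €2.03

€2.03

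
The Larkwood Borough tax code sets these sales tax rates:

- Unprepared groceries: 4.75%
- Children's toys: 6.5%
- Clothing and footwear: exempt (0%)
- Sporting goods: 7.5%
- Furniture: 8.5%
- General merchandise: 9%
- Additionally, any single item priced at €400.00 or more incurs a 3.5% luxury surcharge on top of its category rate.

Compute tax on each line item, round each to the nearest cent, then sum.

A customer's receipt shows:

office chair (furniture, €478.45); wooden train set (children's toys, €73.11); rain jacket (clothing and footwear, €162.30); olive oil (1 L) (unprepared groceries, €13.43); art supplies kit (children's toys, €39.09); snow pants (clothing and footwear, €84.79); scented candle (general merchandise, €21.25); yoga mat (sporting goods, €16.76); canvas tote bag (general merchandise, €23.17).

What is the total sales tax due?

Office chair €478.45: furniture → 8.5% + 3.5% surcharge = 12% → €57.41
Wooden train set €73.11: children's toys → 6.5% → €4.75
Rain jacket €162.30: clothing and footwear → 0% → €0.00
Olive oil (1 L) €13.43: unprepared groceries → 4.75% → €0.64
Art supplies kit €39.09: children's toys → 6.5% → €2.54
Snow pants €84.79: clothing and footwear → 0% → €0.00
Scented candle €21.25: general merchandise → 9% → €1.91
Yoga mat €16.76: sporting goods → 7.5% → €1.26
Canvas tote bag €23.17: general merchandise → 9% → €2.09
Total tax = €57.41 + €4.75 + €0.64 + €2.54 + €1.91 + €1.26 + €2.09 = €70.60

€70.60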